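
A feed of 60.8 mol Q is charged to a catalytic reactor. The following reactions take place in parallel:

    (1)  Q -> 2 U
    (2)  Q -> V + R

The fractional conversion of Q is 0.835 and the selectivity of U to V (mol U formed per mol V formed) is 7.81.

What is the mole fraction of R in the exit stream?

0.0928

Conversion of Q: Q consumed = 0.835 × 60.8 = 50.77 mol = 1ξ₁ + 1ξ₂.
Selectivity: 2ξ₁ / (1ξ₂) = 7.81 → ξ₁ = 3.905 ξ₂.
Substitute: (1·3.905 + 1) ξ₂ = 50.77 → ξ₂ = 10.35 mol, ξ₁ = 40.42 mol.
Outlet amounts (n = n₀ + Σ ν·ξ):
  Q: 60.8 − 1(40.42) − 1(10.35) = 10.03
  U: 0 + 2(40.42) = 80.84
  V: 0 + 1(10.35) = 10.35
  R: 0 + 1(10.35) = 10.35
Total out = 111.6 mol; y_R = 10.35 / 111.6 = 0.09277.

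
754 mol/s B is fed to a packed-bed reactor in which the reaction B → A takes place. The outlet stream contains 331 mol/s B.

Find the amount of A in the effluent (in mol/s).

423 mol/s

For B: n = n₀ − 1ξ → 331 = 754 − 1ξ, giving ξ = 423 mol/s.
Outlet amounts (n = n₀ + ν ξ):
  B: 754 − 1(423) = 331
  A: 0 + 1(423) = 423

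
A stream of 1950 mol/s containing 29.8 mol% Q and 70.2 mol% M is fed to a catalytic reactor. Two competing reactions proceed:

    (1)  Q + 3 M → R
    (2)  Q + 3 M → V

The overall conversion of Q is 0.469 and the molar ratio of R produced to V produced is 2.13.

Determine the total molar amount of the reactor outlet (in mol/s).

Conversion of Q: Q consumed = 0.469 × 581.1 = 272.5 mol/s = 1ξ₁ + 1ξ₂.
Selectivity: 1ξ₁ / (1ξ₂) = 2.13 → ξ₁ = 2.13 ξ₂.
Substitute: (1·2.13 + 1) ξ₂ = 272.5 → ξ₂ = 87.07 mol/s, ξ₁ = 185.5 mol/s.
Outlet amounts (n = n₀ + Σ ν·ξ):
  Q: 581.1 − 1(185.5) − 1(87.07) = 308.6
  M: 1369 − 3(185.5) − 3(87.07) = 551.3
  R: 0 + 1(185.5) = 185.5
  V: 0 + 1(87.07) = 87.07
Total out = 308.6 + 551.3 + 185.5 + 87.07 = 1132 mol/s.

1130 mol/s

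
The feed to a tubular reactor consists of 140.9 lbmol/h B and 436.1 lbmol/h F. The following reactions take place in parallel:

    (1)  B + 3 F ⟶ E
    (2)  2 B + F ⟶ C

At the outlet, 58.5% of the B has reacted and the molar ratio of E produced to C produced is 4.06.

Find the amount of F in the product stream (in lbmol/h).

257 lbmol/h

Conversion of B: B consumed = 0.585 × 140.9 = 82.43 lbmol/h = 1ξ₁ + 2ξ₂.
Selectivity: 1ξ₁ / (1ξ₂) = 4.06 → ξ₁ = 4.06 ξ₂.
Substitute: (1·4.06 + 2) ξ₂ = 82.43 → ξ₂ = 13.6 lbmol/h, ξ₁ = 55.22 lbmol/h.
Outlet amounts (n = n₀ + Σ ν·ξ):
  B: 140.9 − 1(55.22) − 2(13.6) = 58.47
  F: 436.1 − 3(55.22) − 1(13.6) = 256.8
  E: 0 + 1(55.22) = 55.22
  C: 0 + 1(13.6) = 13.6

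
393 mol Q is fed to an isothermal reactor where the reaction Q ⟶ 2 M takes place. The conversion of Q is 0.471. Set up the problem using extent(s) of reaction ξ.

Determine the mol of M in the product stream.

370 mol

Q reacted = 0.471 × 393 = 185.1 mol; ν_Q = −1, so ξ = 185.1/1 = 185.1 mol.
Outlet amounts (n = n₀ + ν ξ):
  Q: 393 − 1(185.1) = 207.9
  M: 0 + 2(185.1) = 370.2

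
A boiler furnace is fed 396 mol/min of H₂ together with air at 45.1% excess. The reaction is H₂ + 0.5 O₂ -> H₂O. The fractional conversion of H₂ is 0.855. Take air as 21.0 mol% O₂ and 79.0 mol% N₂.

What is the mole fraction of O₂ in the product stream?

Stoichiometric O₂ = 0.5 × 396 = 198 mol/min; O₂ fed = 198 × 1.451 = 287.3 mol/min.
N₂ fed = 287.3 × 79/21 = 1081 mol/min.
Fuel reacted = 0.855 × 396 → ξ = 338.6 mol/min.
Outlet (n = n₀ + ν ξ):
  H₂: 396 − 1(338.6) = 57.42
  O₂: 287.3 − 0.5(338.6) = 118
  N₂: 1081 (inert)
  H₂O: 0 + 1(338.6) = 338.6
Total out = 1595 mol/min; y_O₂ = 118 / 1595 = 0.074.

0.074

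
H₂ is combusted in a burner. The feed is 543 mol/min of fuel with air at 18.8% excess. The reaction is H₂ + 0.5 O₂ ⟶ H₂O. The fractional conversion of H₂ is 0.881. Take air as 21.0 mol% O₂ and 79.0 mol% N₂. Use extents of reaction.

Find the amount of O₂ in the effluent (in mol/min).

Stoichiometric O₂ = 0.5 × 543 = 271.5 mol/min; O₂ fed = 271.5 × 1.188 = 322.5 mol/min.
N₂ fed = 322.5 × 79/21 = 1213 mol/min.
Fuel reacted = 0.881 × 543 → ξ = 478.4 mol/min.
Outlet (n = n₀ + ν ξ):
  H₂: 543 − 1(478.4) = 64.62
  O₂: 322.5 − 0.5(478.4) = 83.35
  N₂: 1213 (inert)
  H₂O: 0 + 1(478.4) = 478.4

83.4 mol/min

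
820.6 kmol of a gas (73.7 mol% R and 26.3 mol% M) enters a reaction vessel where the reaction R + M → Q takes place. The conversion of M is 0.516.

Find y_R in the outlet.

M reacted = 0.516 × 215.8 = 111.4 kmol; ν_M = −1, so ξ = 111.4/1 = 111.4 kmol.
Outlet amounts (n = n₀ + ν ξ):
  R: 604.8 − 1(111.4) = 493.4
  M: 215.8 − 1(111.4) = 104.5
  Q: 0 + 1(111.4) = 111.4
Total out = 709.2 kmol; y_R = 493.4 / 709.2 = 0.6957.

0.696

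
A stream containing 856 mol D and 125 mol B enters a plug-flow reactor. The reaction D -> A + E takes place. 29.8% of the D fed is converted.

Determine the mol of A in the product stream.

D reacted = 0.298 × 856 = 255.1 mol; ν_D = −1, so ξ = 255.1/1 = 255.1 mol.
Outlet amounts (n = n₀ + ν ξ):
  D: 856 − 1(255.1) = 600.9
  A: 0 + 1(255.1) = 255.1
  E: 0 + 1(255.1) = 255.1
  B: 125 (inert)

255 mol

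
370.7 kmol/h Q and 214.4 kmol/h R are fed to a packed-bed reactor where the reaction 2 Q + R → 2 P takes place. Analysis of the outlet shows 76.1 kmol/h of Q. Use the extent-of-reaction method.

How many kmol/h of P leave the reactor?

For Q: n = n₀ − 2ξ → 76.1 = 370.7 − 2ξ, giving ξ = 147.3 kmol/h.
Outlet amounts (n = n₀ + ν ξ):
  Q: 370.7 − 2(147.3) = 76.1
  R: 214.4 − 1(147.3) = 67.1
  P: 0 + 2(147.3) = 294.6

295 kmol/h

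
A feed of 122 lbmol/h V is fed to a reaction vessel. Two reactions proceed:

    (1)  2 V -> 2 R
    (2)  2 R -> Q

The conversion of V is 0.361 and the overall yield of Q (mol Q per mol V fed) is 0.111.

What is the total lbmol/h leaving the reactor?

108 lbmol/h

Conversion of V: V consumed = 2ξ₁ = 0.361 × 122 → ξ₁ = 22.02 lbmol/h.
Yield of Q: 1ξ₂ / 122 = 0.111 → ξ₂ = 13.54 lbmol/h.
Outlet amounts (n = n₀ + Σ ν·ξ):
  V: 122 − 2(22.02) = 77.96
  R: 0 + 2(22.02) − 2(13.54) = 16.96
  Q: 0 + 1(13.54) = 13.54
Total out = 77.96 + 16.96 + 13.54 = 108.5 lbmol/h.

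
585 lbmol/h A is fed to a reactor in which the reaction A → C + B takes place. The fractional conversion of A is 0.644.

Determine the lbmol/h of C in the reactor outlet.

A reacted = 0.644 × 585 = 376.7 lbmol/h; ν_A = −1, so ξ = 376.7/1 = 376.7 lbmol/h.
Outlet amounts (n = n₀ + ν ξ):
  A: 585 − 1(376.7) = 208.3
  C: 0 + 1(376.7) = 376.7
  B: 0 + 1(376.7) = 376.7

377 lbmol/h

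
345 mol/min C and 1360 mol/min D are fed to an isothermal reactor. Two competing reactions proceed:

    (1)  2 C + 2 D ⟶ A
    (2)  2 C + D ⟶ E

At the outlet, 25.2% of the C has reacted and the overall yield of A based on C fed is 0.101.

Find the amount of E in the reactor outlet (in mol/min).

8.62 mol/min

Yield of A: 1ξ₁ / 345 = 0.101 → ξ₁ = 34.84 mol/min.
Conversion of C: 2ξ₁ + 2ξ₂ = 0.252 × 345 = 86.94 → ξ₂ = 8.625 mol/min.
Outlet amounts (n = n₀ + Σ ν·ξ):
  C: 345 − 2(34.84) − 2(8.625) = 258.1
  D: 1360 − 2(34.84) − 1(8.625) = 1282
  A: 0 + 1(34.84) = 34.84
  E: 0 + 1(8.625) = 8.625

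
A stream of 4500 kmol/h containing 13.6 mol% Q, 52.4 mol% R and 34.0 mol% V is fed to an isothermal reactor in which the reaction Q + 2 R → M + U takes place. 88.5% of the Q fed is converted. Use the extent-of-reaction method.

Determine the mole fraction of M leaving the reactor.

0.137

Q reacted = 0.885 × 612 = 541.6 kmol/h; ν_Q = −1, so ξ = 541.6/1 = 541.6 kmol/h.
Outlet amounts (n = n₀ + ν ξ):
  Q: 612 − 1(541.6) = 70.38
  R: 2358 − 2(541.6) = 1275
  M: 0 + 1(541.6) = 541.6
  U: 0 + 1(541.6) = 541.6
  V: 1530 (inert)
Total out = 3958 kmol/h; y_M = 541.6 / 3958 = 0.1368.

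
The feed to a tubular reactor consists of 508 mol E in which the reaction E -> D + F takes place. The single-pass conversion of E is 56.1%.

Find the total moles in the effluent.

793 mol

E reacted = 0.561 × 508 = 285 mol; ν_E = −1, so ξ = 285/1 = 285 mol.
Outlet amounts (n = n₀ + ν ξ):
  E: 508 − 1(285) = 223
  D: 0 + 1(285) = 285
  F: 0 + 1(285) = 285
Total out = 223 + 285 + 285 = 793 mol.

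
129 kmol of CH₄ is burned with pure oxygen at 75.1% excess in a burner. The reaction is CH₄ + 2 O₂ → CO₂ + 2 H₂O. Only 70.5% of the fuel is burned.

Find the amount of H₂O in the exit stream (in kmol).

182 kmol

Stoichiometric O₂ = 2 × 129 = 258 kmol; O₂ fed = 258 × 1.751 = 451.8 kmol.
Fuel reacted = 0.705 × 129 → ξ = 90.94 kmol.
Outlet (n = n₀ + ν ξ):
  CH₄: 129 − 1(90.94) = 38.06
  O₂: 451.8 − 2(90.94) = 269.9
  CO₂: 0 + 1(90.94) = 90.94
  H₂O: 0 + 2(90.94) = 181.9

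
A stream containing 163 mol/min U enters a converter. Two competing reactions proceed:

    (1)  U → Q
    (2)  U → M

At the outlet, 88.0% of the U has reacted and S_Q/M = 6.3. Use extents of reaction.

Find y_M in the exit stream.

0.121

Conversion of U: U consumed = 0.88 × 163 = 143.4 mol/min = 1ξ₁ + 1ξ₂.
Selectivity: 1ξ₁ / (1ξ₂) = 6.3 → ξ₁ = 6.3 ξ₂.
Substitute: (1·6.3 + 1) ξ₂ = 143.4 → ξ₂ = 19.65 mol/min, ξ₁ = 123.8 mol/min.
Outlet amounts (n = n₀ + Σ ν·ξ):
  U: 163 − 1(123.8) − 1(19.65) = 19.56
  Q: 0 + 1(123.8) = 123.8
  M: 0 + 1(19.65) = 19.65
Total out = 163 mol/min; y_M = 19.65 / 163 = 0.1205.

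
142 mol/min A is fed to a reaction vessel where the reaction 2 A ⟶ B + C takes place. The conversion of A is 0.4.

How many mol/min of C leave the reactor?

28.4 mol/min

A reacted = 0.4 × 142 = 56.8 mol/min; ν_A = −2, so ξ = 56.8/2 = 28.4 mol/min.
Outlet amounts (n = n₀ + ν ξ):
  A: 142 − 2(28.4) = 85.2
  B: 0 + 1(28.4) = 28.4
  C: 0 + 1(28.4) = 28.4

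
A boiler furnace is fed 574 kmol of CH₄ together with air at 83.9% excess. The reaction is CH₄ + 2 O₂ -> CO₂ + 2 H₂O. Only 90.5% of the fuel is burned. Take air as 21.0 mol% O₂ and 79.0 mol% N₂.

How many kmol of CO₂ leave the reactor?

519 kmol

Stoichiometric O₂ = 2 × 574 = 1148 kmol; O₂ fed = 1148 × 1.839 = 2111 kmol.
N₂ fed = 2111 × 79/21 = 7942 kmol.
Fuel reacted = 0.905 × 574 → ξ = 519.5 kmol.
Outlet (n = n₀ + ν ξ):
  CH₄: 574 − 1(519.5) = 54.53
  O₂: 2111 − 2(519.5) = 1072
  N₂: 7942 (inert)
  CO₂: 0 + 1(519.5) = 519.5
  H₂O: 0 + 2(519.5) = 1039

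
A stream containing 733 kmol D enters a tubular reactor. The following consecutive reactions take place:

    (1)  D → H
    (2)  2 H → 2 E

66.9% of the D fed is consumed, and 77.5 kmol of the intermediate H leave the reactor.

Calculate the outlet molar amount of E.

413 kmol

Conversion of D: D consumed = 1ξ₁ = 0.669 × 733 → ξ₁ = 490.4 kmol.
H balance: n_H = 0 + 1ξ₁ − 2ξ₂ = 77.5 → ξ₂ = (1·490.4 − 77.5)/2 = 206.4 kmol.
Outlet amounts (n = n₀ + Σ ν·ξ):
  D: 733 − 1(490.4) = 242.6
  H: 0 + 1(490.4) − 2(206.4) = 77.5
  E: 0 + 2(206.4) = 412.9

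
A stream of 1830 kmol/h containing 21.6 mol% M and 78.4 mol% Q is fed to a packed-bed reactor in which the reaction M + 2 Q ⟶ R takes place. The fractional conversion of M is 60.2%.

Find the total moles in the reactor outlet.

1350 kmol/h

M reacted = 0.602 × 395.3 = 238 kmol/h; ν_M = −1, so ξ = 238/1 = 238 kmol/h.
Outlet amounts (n = n₀ + ν ξ):
  M: 395.3 − 1(238) = 157.3
  Q: 1435 − 2(238) = 958.8
  R: 0 + 1(238) = 238
Total out = 157.3 + 958.8 + 238 = 1354 kmol/h.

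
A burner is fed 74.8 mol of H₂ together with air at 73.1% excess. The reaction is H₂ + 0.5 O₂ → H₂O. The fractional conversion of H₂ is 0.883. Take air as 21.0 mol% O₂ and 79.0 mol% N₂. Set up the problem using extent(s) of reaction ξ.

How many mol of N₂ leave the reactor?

244 mol

Stoichiometric O₂ = 0.5 × 74.8 = 37.4 mol; O₂ fed = 37.4 × 1.731 = 64.74 mol.
N₂ fed = 64.74 × 79/21 = 243.5 mol.
Fuel reacted = 0.883 × 74.8 → ξ = 66.05 mol.
Outlet (n = n₀ + ν ξ):
  H₂: 74.8 − 1(66.05) = 8.752
  O₂: 64.74 − 0.5(66.05) = 31.72
  N₂: 243.5 (inert)
  H₂O: 0 + 1(66.05) = 66.05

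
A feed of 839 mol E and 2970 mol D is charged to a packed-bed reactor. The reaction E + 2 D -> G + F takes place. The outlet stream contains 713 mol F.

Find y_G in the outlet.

0.23

For F: n = n₀ + 1ξ → 713 = 0 + 1ξ, giving ξ = 713 mol.
Outlet amounts (n = n₀ + ν ξ):
  E: 839 − 1(713) = 126
  D: 2970 − 2(713) = 1544
  G: 0 + 1(713) = 713
  F: 0 + 1(713) = 713
Total out = 3096 mol; y_G = 713 / 3096 = 0.2303.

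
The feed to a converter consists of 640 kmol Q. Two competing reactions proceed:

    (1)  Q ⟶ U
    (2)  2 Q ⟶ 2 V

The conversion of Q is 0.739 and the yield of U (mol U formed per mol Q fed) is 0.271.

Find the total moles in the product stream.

Yield of U: 1ξ₁ / 640 = 0.271 → ξ₁ = 173.4 kmol.
Conversion of Q: 1ξ₁ + 2ξ₂ = 0.739 × 640 = 473 → ξ₂ = 149.8 kmol.
Outlet amounts (n = n₀ + Σ ν·ξ):
  Q: 640 − 1(173.4) − 2(149.8) = 167
  U: 0 + 1(173.4) = 173.4
  V: 0 + 2(149.8) = 299.5
Total out = 167 + 173.4 + 299.5 = 640 kmol.

640 kmol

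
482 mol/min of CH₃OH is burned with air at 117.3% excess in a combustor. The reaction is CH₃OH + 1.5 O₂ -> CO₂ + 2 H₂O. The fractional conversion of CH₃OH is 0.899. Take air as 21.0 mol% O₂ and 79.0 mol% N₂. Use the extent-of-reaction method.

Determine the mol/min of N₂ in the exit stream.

5910 mol/min

Stoichiometric O₂ = 1.5 × 482 = 723 mol/min; O₂ fed = 723 × 2.173 = 1571 mol/min.
N₂ fed = 1571 × 79/21 = 5910 mol/min.
Fuel reacted = 0.899 × 482 → ξ = 433.3 mol/min.
Outlet (n = n₀ + ν ξ):
  CH₃OH: 482 − 1(433.3) = 48.68
  O₂: 1571 − 1.5(433.3) = 921.1
  N₂: 5910 (inert)
  CO₂: 0 + 1(433.3) = 433.3
  H₂O: 0 + 2(433.3) = 866.6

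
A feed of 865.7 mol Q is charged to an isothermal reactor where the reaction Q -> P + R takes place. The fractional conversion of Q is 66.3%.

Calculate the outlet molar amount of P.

574 mol

Q reacted = 0.663 × 865.7 = 574 mol; ν_Q = −1, so ξ = 574/1 = 574 mol.
Outlet amounts (n = n₀ + ν ξ):
  Q: 865.7 − 1(574) = 291.7
  P: 0 + 1(574) = 574
  R: 0 + 1(574) = 574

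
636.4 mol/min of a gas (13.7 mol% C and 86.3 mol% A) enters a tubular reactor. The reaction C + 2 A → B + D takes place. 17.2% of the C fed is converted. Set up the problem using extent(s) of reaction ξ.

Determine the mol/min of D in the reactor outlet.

15 mol/min

C reacted = 0.172 × 87.19 = 15 mol/min; ν_C = −1, so ξ = 15/1 = 15 mol/min.
Outlet amounts (n = n₀ + ν ξ):
  C: 87.19 − 1(15) = 72.19
  A: 549.2 − 2(15) = 519.2
  B: 0 + 1(15) = 15
  D: 0 + 1(15) = 15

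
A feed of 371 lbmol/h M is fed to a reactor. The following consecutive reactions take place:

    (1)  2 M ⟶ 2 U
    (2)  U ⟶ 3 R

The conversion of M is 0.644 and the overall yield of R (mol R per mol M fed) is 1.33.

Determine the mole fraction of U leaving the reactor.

Conversion of M: M consumed = 2ξ₁ = 0.644 × 371 → ξ₁ = 119.5 lbmol/h.
Yield of R: 3ξ₂ / 371 = 1.33 → ξ₂ = 164.5 lbmol/h.
Outlet amounts (n = n₀ + Σ ν·ξ):
  M: 371 − 2(119.5) = 132.1
  U: 0 + 2(119.5) − 1(164.5) = 74.45
  R: 0 + 3(164.5) = 493.4
Total out = 700 lbmol/h; y_U = 74.45 / 700 = 0.1064.

0.106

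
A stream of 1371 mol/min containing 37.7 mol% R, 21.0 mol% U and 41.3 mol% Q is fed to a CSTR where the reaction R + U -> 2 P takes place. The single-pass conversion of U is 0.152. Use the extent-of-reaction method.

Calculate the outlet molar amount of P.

U reacted = 0.152 × 287.9 = 43.76 mol/min; ν_U = −1, so ξ = 43.76/1 = 43.76 mol/min.
Outlet amounts (n = n₀ + ν ξ):
  R: 516.9 − 1(43.76) = 473.1
  U: 287.9 − 1(43.76) = 244.1
  P: 0 + 2(43.76) = 87.52
  Q: 566.2 (inert)

87.5 mol/min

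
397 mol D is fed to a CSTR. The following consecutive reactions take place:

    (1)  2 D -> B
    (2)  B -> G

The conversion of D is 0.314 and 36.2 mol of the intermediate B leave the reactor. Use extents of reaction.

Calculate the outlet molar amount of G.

26.1 mol

Conversion of D: D consumed = 2ξ₁ = 0.314 × 397 → ξ₁ = 62.33 mol.
B balance: n_B = 0 + 1ξ₁ − 1ξ₂ = 36.2 → ξ₂ = (1·62.33 − 36.2)/1 = 26.13 mol.
Outlet amounts (n = n₀ + Σ ν·ξ):
  D: 397 − 2(62.33) = 272.3
  B: 0 + 1(62.33) − 1(26.13) = 36.2
  G: 0 + 1(26.13) = 26.13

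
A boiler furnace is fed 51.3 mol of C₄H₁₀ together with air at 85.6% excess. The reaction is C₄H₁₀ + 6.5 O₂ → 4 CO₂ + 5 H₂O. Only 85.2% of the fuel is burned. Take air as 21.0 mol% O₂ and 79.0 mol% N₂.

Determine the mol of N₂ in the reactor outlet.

2330 mol

Stoichiometric O₂ = 6.5 × 51.3 = 333.4 mol; O₂ fed = 333.4 × 1.856 = 618.9 mol.
N₂ fed = 618.9 × 79/21 = 2328 mol.
Fuel reacted = 0.852 × 51.3 → ξ = 43.71 mol.
Outlet (n = n₀ + ν ξ):
  C₄H₁₀: 51.3 − 1(43.71) = 7.592
  O₂: 618.9 − 6.5(43.71) = 334.8
  N₂: 2328 (inert)
  CO₂: 0 + 4(43.71) = 174.8
  H₂O: 0 + 5(43.71) = 218.5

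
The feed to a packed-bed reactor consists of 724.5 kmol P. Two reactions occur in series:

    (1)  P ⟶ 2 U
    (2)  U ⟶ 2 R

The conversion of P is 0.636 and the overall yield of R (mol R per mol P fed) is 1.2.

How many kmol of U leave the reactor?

487 kmol

Conversion of P: P consumed = 1ξ₁ = 0.636 × 724.5 → ξ₁ = 460.8 kmol.
Yield of R: 2ξ₂ / 724.5 = 1.2 → ξ₂ = 434.7 kmol.
Outlet amounts (n = n₀ + Σ ν·ξ):
  P: 724.5 − 1(460.8) = 263.7
  U: 0 + 2(460.8) − 1(434.7) = 486.9
  R: 0 + 2(434.7) = 869.4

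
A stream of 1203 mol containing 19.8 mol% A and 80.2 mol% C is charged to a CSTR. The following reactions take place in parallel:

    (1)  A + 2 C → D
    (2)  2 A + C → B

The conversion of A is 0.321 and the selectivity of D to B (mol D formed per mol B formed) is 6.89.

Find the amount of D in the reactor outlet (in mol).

Conversion of A: A consumed = 0.321 × 238.2 = 76.46 mol = 1ξ₁ + 2ξ₂.
Selectivity: 1ξ₁ / (1ξ₂) = 6.89 → ξ₁ = 6.89 ξ₂.
Substitute: (1·6.89 + 2) ξ₂ = 76.46 → ξ₂ = 8.601 mol, ξ₁ = 59.26 mol.
Outlet amounts (n = n₀ + Σ ν·ξ):
  A: 238.2 − 1(59.26) − 2(8.601) = 161.7
  C: 964.8 − 2(59.26) − 1(8.601) = 837.7
  D: 0 + 1(59.26) = 59.26
  B: 0 + 1(8.601) = 8.601

59.3 mol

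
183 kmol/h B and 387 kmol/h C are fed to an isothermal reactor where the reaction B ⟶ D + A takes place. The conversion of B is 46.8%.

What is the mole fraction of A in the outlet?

B reacted = 0.468 × 183 = 85.64 kmol/h; ν_B = −1, so ξ = 85.64/1 = 85.64 kmol/h.
Outlet amounts (n = n₀ + ν ξ):
  B: 183 − 1(85.64) = 97.36
  D: 0 + 1(85.64) = 85.64
  A: 0 + 1(85.64) = 85.64
  C: 387 (inert)
Total out = 655.6 kmol/h; y_A = 85.64 / 655.6 = 0.1306.

0.131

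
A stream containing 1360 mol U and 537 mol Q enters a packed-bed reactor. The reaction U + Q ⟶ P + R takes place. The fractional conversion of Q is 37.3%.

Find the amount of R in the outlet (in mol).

Q reacted = 0.373 × 537 = 200.3 mol; ν_Q = −1, so ξ = 200.3/1 = 200.3 mol.
Outlet amounts (n = n₀ + ν ξ):
  U: 1360 − 1(200.3) = 1160
  Q: 537 − 1(200.3) = 336.7
  P: 0 + 1(200.3) = 200.3
  R: 0 + 1(200.3) = 200.3

200 mol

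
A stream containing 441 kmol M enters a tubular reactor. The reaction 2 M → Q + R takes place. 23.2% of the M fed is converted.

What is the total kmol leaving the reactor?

441 kmol

M reacted = 0.232 × 441 = 102.3 kmol; ν_M = −2, so ξ = 102.3/2 = 51.16 kmol.
Outlet amounts (n = n₀ + ν ξ):
  M: 441 − 2(51.16) = 338.7
  Q: 0 + 1(51.16) = 51.16
  R: 0 + 1(51.16) = 51.16
Total out = 338.7 + 51.16 + 51.16 = 441 kmol.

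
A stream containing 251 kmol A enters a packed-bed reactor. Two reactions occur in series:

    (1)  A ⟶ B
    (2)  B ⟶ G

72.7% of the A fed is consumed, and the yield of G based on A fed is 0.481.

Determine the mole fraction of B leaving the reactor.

Conversion of A: A consumed = 1ξ₁ = 0.727 × 251 → ξ₁ = 182.5 kmol.
Yield of G: 1ξ₂ / 251 = 0.481 → ξ₂ = 120.7 kmol.
Outlet amounts (n = n₀ + Σ ν·ξ):
  A: 251 − 1(182.5) = 68.52
  B: 0 + 1(182.5) − 1(120.7) = 61.75
  G: 0 + 1(120.7) = 120.7
Total out = 251 kmol; y_B = 61.75 / 251 = 0.246.

0.246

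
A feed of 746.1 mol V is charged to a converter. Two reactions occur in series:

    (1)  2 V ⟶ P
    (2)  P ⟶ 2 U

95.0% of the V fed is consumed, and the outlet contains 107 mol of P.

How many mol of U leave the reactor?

495 mol

Conversion of V: V consumed = 2ξ₁ = 0.95 × 746.1 → ξ₁ = 354.4 mol.
P balance: n_P = 0 + 1ξ₁ − 1ξ₂ = 107 → ξ₂ = (1·354.4 − 107)/1 = 247.4 mol.
Outlet amounts (n = n₀ + Σ ν·ξ):
  V: 746.1 − 2(354.4) = 37.31
  P: 0 + 1(354.4) − 1(247.4) = 107
  U: 0 + 2(247.4) = 494.8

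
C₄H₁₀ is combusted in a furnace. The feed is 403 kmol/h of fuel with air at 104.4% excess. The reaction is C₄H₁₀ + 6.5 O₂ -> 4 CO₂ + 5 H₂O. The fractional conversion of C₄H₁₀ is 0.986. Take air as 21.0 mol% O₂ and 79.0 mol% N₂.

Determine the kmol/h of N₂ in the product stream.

20100 kmol/h

Stoichiometric O₂ = 6.5 × 403 = 2620 kmol/h; O₂ fed = 2620 × 2.044 = 5354 kmol/h.
N₂ fed = 5354 × 79/21 = 20140 kmol/h.
Fuel reacted = 0.986 × 403 → ξ = 397.4 kmol/h.
Outlet (n = n₀ + ν ξ):
  C₄H₁₀: 403 − 1(397.4) = 5.642
  O₂: 5354 − 6.5(397.4) = 2771
  N₂: 20140 (inert)
  CO₂: 0 + 4(397.4) = 1589
  H₂O: 0 + 5(397.4) = 1987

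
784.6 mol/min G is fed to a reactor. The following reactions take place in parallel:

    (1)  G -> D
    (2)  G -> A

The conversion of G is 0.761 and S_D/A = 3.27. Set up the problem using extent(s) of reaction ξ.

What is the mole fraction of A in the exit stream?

Conversion of G: G consumed = 0.761 × 784.6 = 597.1 mol/min = 1ξ₁ + 1ξ₂.
Selectivity: 1ξ₁ / (1ξ₂) = 3.27 → ξ₁ = 3.27 ξ₂.
Substitute: (1·3.27 + 1) ξ₂ = 597.1 → ξ₂ = 139.8 mol/min, ξ₁ = 457.2 mol/min.
Outlet amounts (n = n₀ + Σ ν·ξ):
  G: 784.6 − 1(457.2) − 1(139.8) = 187.5
  D: 0 + 1(457.2) = 457.2
  A: 0 + 1(139.8) = 139.8
Total out = 784.6 mol/min; y_A = 139.8 / 784.6 = 0.1782.

0.178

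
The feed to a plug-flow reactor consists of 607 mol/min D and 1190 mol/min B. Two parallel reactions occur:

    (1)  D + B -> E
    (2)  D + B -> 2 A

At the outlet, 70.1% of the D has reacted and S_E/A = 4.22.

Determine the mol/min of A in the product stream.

90.1 mol/min

Conversion of D: D consumed = 0.701 × 607 = 425.5 mol/min = 1ξ₁ + 1ξ₂.
Selectivity: 1ξ₁ / (2ξ₂) = 4.22 → ξ₁ = 8.44 ξ₂.
Substitute: (1·8.44 + 1) ξ₂ = 425.5 → ξ₂ = 45.07 mol/min, ξ₁ = 380.4 mol/min.
Outlet amounts (n = n₀ + Σ ν·ξ):
  D: 607 − 1(380.4) − 1(45.07) = 181.5
  B: 1190 − 1(380.4) − 1(45.07) = 764.5
  E: 0 + 1(380.4) = 380.4
  A: 0 + 2(45.07) = 90.15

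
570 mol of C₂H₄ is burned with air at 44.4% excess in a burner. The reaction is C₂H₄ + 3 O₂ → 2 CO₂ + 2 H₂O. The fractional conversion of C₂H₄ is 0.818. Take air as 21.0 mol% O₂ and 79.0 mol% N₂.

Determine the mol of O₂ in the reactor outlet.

Stoichiometric O₂ = 3 × 570 = 1710 mol; O₂ fed = 1710 × 1.444 = 2469 mol.
N₂ fed = 2469 × 79/21 = 9289 mol.
Fuel reacted = 0.818 × 570 → ξ = 466.3 mol.
Outlet (n = n₀ + ν ξ):
  C₂H₄: 570 − 1(466.3) = 103.7
  O₂: 2469 − 3(466.3) = 1070
  N₂: 9289 (inert)
  CO₂: 0 + 2(466.3) = 932.5
  H₂O: 0 + 2(466.3) = 932.5

1070 mol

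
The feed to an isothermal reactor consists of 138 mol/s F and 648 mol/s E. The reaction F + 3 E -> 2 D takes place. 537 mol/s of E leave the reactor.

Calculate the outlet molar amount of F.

101 mol/s

For E: n = n₀ − 3ξ → 537 = 648 − 3ξ, giving ξ = 37 mol/s.
Outlet amounts (n = n₀ + ν ξ):
  F: 138 − 1(37) = 101
  E: 648 − 3(37) = 537
  D: 0 + 2(37) = 74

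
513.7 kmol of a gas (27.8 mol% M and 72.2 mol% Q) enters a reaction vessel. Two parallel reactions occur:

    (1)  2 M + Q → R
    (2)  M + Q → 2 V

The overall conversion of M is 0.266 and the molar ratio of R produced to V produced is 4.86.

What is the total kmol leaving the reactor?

Conversion of M: M consumed = 0.266 × 142.8 = 37.99 kmol = 2ξ₁ + 1ξ₂.
Selectivity: 1ξ₁ / (2ξ₂) = 4.86 → ξ₁ = 9.72 ξ₂.
Substitute: (2·9.72 + 1) ξ₂ = 37.99 → ξ₂ = 1.858 kmol, ξ₁ = 18.06 kmol.
Outlet amounts (n = n₀ + Σ ν·ξ):
  M: 142.8 − 2(18.06) − 1(1.858) = 104.8
  Q: 370.9 − 1(18.06) − 1(1.858) = 351
  R: 0 + 1(18.06) = 18.06
  V: 0 + 2(1.858) = 3.717
Total out = 104.8 + 351 + 18.06 + 3.717 = 477.6 kmol.

478 kmol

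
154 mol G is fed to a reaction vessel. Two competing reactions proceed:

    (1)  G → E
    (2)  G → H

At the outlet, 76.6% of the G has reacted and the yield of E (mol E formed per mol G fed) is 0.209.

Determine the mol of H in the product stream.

Yield of E: 1ξ₁ / 154 = 0.209 → ξ₁ = 32.19 mol.
Conversion of G: 1ξ₁ + 1ξ₂ = 0.766 × 154 = 118 → ξ₂ = 85.78 mol.
Outlet amounts (n = n₀ + Σ ν·ξ):
  G: 154 − 1(32.19) − 1(85.78) = 36.04
  E: 0 + 1(32.19) = 32.19
  H: 0 + 1(85.78) = 85.78

85.8 mol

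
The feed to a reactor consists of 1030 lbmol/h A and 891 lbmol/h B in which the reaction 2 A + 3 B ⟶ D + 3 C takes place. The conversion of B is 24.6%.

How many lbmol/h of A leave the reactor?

884 lbmol/h

B reacted = 0.246 × 891 = 219.2 lbmol/h; ν_B = −3, so ξ = 219.2/3 = 73.06 lbmol/h.
Outlet amounts (n = n₀ + ν ξ):
  A: 1030 − 2(73.06) = 883.9
  B: 891 − 3(73.06) = 671.8
  D: 0 + 1(73.06) = 73.06
  C: 0 + 3(73.06) = 219.2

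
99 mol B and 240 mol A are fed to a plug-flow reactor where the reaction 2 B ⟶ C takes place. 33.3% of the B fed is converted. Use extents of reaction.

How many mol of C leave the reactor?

B reacted = 0.333 × 99 = 32.97 mol; ν_B = −2, so ξ = 32.97/2 = 16.48 mol.
Outlet amounts (n = n₀ + ν ξ):
  B: 99 − 2(16.48) = 66.03
  C: 0 + 1(16.48) = 16.48
  A: 240 (inert)

16.5 mol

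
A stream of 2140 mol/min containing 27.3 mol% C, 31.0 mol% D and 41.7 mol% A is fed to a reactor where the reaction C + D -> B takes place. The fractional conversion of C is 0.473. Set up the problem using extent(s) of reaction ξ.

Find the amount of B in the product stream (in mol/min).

276 mol/min

C reacted = 0.473 × 584.2 = 276.3 mol/min; ν_C = −1, so ξ = 276.3/1 = 276.3 mol/min.
Outlet amounts (n = n₀ + ν ξ):
  C: 584.2 − 1(276.3) = 307.9
  D: 663.4 − 1(276.3) = 387.1
  B: 0 + 1(276.3) = 276.3
  A: 892.4 (inert)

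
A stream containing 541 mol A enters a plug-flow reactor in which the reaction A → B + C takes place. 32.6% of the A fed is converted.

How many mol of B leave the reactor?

A reacted = 0.326 × 541 = 176.4 mol; ν_A = −1, so ξ = 176.4/1 = 176.4 mol.
Outlet amounts (n = n₀ + ν ξ):
  A: 541 − 1(176.4) = 364.6
  B: 0 + 1(176.4) = 176.4
  C: 0 + 1(176.4) = 176.4

176 mol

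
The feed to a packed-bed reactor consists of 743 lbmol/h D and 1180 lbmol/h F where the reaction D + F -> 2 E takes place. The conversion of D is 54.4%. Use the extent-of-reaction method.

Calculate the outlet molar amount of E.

808 lbmol/h

D reacted = 0.544 × 743 = 404.2 lbmol/h; ν_D = −1, so ξ = 404.2/1 = 404.2 lbmol/h.
Outlet amounts (n = n₀ + ν ξ):
  D: 743 − 1(404.2) = 338.8
  F: 1180 − 1(404.2) = 775.8
  E: 0 + 2(404.2) = 808.4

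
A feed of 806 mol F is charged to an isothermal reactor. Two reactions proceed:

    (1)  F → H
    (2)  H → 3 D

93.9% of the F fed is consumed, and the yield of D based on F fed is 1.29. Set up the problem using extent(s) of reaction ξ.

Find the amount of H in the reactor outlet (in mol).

Conversion of F: F consumed = 1ξ₁ = 0.939 × 806 → ξ₁ = 756.8 mol.
Yield of D: 3ξ₂ / 806 = 1.29 → ξ₂ = 346.6 mol.
Outlet amounts (n = n₀ + Σ ν·ξ):
  F: 806 − 1(756.8) = 49.17
  H: 0 + 1(756.8) − 1(346.6) = 410.3
  D: 0 + 3(346.6) = 1040

410 mol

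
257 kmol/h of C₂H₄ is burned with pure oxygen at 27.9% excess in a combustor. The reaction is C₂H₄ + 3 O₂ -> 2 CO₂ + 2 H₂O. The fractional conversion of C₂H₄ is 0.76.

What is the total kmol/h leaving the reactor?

Stoichiometric O₂ = 3 × 257 = 771 kmol/h; O₂ fed = 771 × 1.279 = 986.1 kmol/h.
Fuel reacted = 0.76 × 257 → ξ = 195.3 kmol/h.
Outlet (n = n₀ + ν ξ):
  C₂H₄: 257 − 1(195.3) = 61.68
  O₂: 986.1 − 3(195.3) = 400.1
  CO₂: 0 + 2(195.3) = 390.6
  H₂O: 0 + 2(195.3) = 390.6
Total out = 61.68 + 400.1 + 390.6 + 390.6 = 1243 kmol/h.

1240 kmol/h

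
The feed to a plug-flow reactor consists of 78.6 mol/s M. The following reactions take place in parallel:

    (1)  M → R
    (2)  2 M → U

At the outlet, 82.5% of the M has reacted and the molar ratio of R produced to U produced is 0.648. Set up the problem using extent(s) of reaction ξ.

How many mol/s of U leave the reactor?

Conversion of M: M consumed = 0.825 × 78.6 = 64.84 mol/s = 1ξ₁ + 2ξ₂.
Selectivity: 1ξ₁ / (1ξ₂) = 0.648 → ξ₁ = 0.648 ξ₂.
Substitute: (1·0.648 + 2) ξ₂ = 64.84 → ξ₂ = 24.49 mol/s, ξ₁ = 15.87 mol/s.
Outlet amounts (n = n₀ + Σ ν·ξ):
  M: 78.6 − 1(15.87) − 2(24.49) = 13.75
  R: 0 + 1(15.87) = 15.87
  U: 0 + 1(24.49) = 24.49

24.5 mol/s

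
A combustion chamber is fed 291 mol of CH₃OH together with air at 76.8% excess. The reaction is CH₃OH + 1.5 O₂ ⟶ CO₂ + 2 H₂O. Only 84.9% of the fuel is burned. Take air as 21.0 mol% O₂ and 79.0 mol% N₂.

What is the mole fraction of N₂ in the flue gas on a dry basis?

Stoichiometric O₂ = 1.5 × 291 = 436.5 mol; O₂ fed = 436.5 × 1.768 = 771.7 mol.
N₂ fed = 771.7 × 79/21 = 2903 mol.
Fuel reacted = 0.849 × 291 → ξ = 247.1 mol.
Outlet (n = n₀ + ν ξ):
  CH₃OH: 291 − 1(247.1) = 43.94
  O₂: 771.7 − 1.5(247.1) = 401.1
  N₂: 2903 (inert)
  CO₂: 0 + 1(247.1) = 247.1
  H₂O: 0 + 2(247.1) = 494.1
Dry total = 3595 mol; y_N₂ (dry) = 2903 / 3595 = 0.8075.

0.807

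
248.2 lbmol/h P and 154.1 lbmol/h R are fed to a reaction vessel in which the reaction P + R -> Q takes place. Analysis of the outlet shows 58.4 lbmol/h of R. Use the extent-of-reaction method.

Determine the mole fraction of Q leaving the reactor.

For R: n = n₀ − 1ξ → 58.4 = 154.1 − 1ξ, giving ξ = 95.7 lbmol/h.
Outlet amounts (n = n₀ + ν ξ):
  P: 248.2 − 1(95.7) = 152.5
  R: 154.1 − 1(95.7) = 58.4
  Q: 0 + 1(95.7) = 95.7
Total out = 306.6 lbmol/h; y_Q = 95.7 / 306.6 = 0.3121.

0.312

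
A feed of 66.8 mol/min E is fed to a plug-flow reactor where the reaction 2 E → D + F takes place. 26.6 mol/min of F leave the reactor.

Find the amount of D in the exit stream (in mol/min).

26.6 mol/min

For F: n = n₀ + 1ξ → 26.6 = 0 + 1ξ, giving ξ = 26.6 mol/min.
Outlet amounts (n = n₀ + ν ξ):
  E: 66.8 − 2(26.6) = 13.6
  D: 0 + 1(26.6) = 26.6
  F: 0 + 1(26.6) = 26.6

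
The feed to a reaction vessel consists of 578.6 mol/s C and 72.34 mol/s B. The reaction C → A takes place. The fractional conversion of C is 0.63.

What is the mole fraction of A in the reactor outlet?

C reacted = 0.63 × 578.6 = 364.5 mol/s; ν_C = −1, so ξ = 364.5/1 = 364.5 mol/s.
Outlet amounts (n = n₀ + ν ξ):
  C: 578.6 − 1(364.5) = 214.1
  A: 0 + 1(364.5) = 364.5
  B: 72.34 (inert)
Total out = 650.9 mol/s; y_A = 364.5 / 650.9 = 0.56.

0.56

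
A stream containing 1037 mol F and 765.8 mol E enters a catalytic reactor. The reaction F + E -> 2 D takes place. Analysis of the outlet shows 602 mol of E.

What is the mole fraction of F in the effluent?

For E: n = n₀ − 1ξ → 602 = 765.8 − 1ξ, giving ξ = 163.8 mol.
Outlet amounts (n = n₀ + ν ξ):
  F: 1037 − 1(163.8) = 873.2
  E: 765.8 − 1(163.8) = 602
  D: 0 + 2(163.8) = 327.6
Total out = 1803 mol; y_F = 873.2 / 1803 = 0.4844.

0.484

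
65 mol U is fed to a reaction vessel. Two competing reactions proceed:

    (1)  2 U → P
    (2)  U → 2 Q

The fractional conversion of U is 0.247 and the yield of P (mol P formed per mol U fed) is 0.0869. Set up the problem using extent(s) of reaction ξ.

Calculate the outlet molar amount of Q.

Yield of P: 1ξ₁ / 65 = 0.0869 → ξ₁ = 5.649 mol.
Conversion of U: 2ξ₁ + 1ξ₂ = 0.247 × 65 = 16.05 → ξ₂ = 4.758 mol.
Outlet amounts (n = n₀ + Σ ν·ξ):
  U: 65 − 2(5.649) − 1(4.758) = 48.95
  P: 0 + 1(5.649) = 5.649
  Q: 0 + 2(4.758) = 9.516

9.52 mol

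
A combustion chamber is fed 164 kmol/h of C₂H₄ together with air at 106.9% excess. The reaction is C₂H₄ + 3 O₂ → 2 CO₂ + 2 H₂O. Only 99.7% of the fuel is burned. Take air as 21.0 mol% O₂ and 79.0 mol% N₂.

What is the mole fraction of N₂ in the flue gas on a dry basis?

Stoichiometric O₂ = 3 × 164 = 492 kmol/h; O₂ fed = 492 × 2.069 = 1018 kmol/h.
N₂ fed = 1018 × 79/21 = 3829 kmol/h.
Fuel reacted = 0.997 × 164 → ξ = 163.5 kmol/h.
Outlet (n = n₀ + ν ξ):
  C₂H₄: 164 − 1(163.5) = 0.492
  O₂: 1018 − 3(163.5) = 527.4
  N₂: 3829 (inert)
  CO₂: 0 + 2(163.5) = 327
  H₂O: 0 + 2(163.5) = 327
Dry total = 4684 kmol/h; y_N₂ (dry) = 3829 / 4684 = 0.8175.

0.817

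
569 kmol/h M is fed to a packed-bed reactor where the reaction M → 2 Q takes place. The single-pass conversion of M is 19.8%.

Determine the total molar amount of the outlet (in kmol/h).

M reacted = 0.198 × 569 = 112.7 kmol/h; ν_M = −1, so ξ = 112.7/1 = 112.7 kmol/h.
Outlet amounts (n = n₀ + ν ξ):
  M: 569 − 1(112.7) = 456.3
  Q: 0 + 2(112.7) = 225.3
Total out = 456.3 + 225.3 = 681.7 kmol/h.

682 kmol/h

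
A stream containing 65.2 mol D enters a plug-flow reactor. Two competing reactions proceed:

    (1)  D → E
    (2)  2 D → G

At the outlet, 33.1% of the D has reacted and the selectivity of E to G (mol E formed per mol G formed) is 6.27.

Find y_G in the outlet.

0.0417

Conversion of D: D consumed = 0.331 × 65.2 = 21.58 mol = 1ξ₁ + 2ξ₂.
Selectivity: 1ξ₁ / (1ξ₂) = 6.27 → ξ₁ = 6.27 ξ₂.
Substitute: (1·6.27 + 2) ξ₂ = 21.58 → ξ₂ = 2.61 mol, ξ₁ = 16.36 mol.
Outlet amounts (n = n₀ + Σ ν·ξ):
  D: 65.2 − 1(16.36) − 2(2.61) = 43.62
  E: 0 + 1(16.36) = 16.36
  G: 0 + 1(2.61) = 2.61
Total out = 62.59 mol; y_G = 2.61 / 62.59 = 0.04169.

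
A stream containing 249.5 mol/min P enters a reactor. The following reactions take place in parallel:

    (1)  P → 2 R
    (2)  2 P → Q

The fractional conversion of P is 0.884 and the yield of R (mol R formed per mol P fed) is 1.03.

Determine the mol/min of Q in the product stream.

Yield of R: 2ξ₁ / 249.5 = 1.03 → ξ₁ = 128.5 mol/min.
Conversion of P: 1ξ₁ + 2ξ₂ = 0.884 × 249.5 = 220.6 → ξ₂ = 46.03 mol/min.
Outlet amounts (n = n₀ + Σ ν·ξ):
  P: 249.5 − 1(128.5) − 2(46.03) = 28.94
  R: 0 + 2(128.5) = 257
  Q: 0 + 1(46.03) = 46.03

46 mol/min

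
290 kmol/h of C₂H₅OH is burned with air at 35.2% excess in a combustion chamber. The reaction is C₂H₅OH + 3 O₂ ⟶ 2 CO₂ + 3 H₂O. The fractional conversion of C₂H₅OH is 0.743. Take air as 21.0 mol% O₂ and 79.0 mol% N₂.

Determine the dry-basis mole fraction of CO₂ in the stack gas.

0.0789

Stoichiometric O₂ = 3 × 290 = 870 kmol/h; O₂ fed = 870 × 1.352 = 1176 kmol/h.
N₂ fed = 1176 × 79/21 = 4425 kmol/h.
Fuel reacted = 0.743 × 290 → ξ = 215.5 kmol/h.
Outlet (n = n₀ + ν ξ):
  C₂H₅OH: 290 − 1(215.5) = 74.53
  O₂: 1176 − 3(215.5) = 529.8
  N₂: 4425 (inert)
  CO₂: 0 + 2(215.5) = 430.9
  H₂O: 0 + 3(215.5) = 646.4
Dry total = 5460 kmol/h; y_CO₂ (dry) = 430.9 / 5460 = 0.07892.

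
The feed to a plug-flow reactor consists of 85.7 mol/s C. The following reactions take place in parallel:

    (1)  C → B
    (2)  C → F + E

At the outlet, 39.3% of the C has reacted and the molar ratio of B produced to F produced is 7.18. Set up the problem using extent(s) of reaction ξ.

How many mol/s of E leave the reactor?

4.12 mol/s

Conversion of C: C consumed = 0.393 × 85.7 = 33.68 mol/s = 1ξ₁ + 1ξ₂.
Selectivity: 1ξ₁ / (1ξ₂) = 7.18 → ξ₁ = 7.18 ξ₂.
Substitute: (1·7.18 + 1) ξ₂ = 33.68 → ξ₂ = 4.117 mol/s, ξ₁ = 29.56 mol/s.
Outlet amounts (n = n₀ + Σ ν·ξ):
  C: 85.7 − 1(29.56) − 1(4.117) = 52.02
  B: 0 + 1(29.56) = 29.56
  F: 0 + 1(4.117) = 4.117
  E: 0 + 1(4.117) = 4.117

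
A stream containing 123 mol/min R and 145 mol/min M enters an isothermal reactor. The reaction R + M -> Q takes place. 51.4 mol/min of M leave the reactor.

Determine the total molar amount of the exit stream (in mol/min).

For M: n = n₀ − 1ξ → 51.4 = 145 − 1ξ, giving ξ = 93.6 mol/min.
Outlet amounts (n = n₀ + ν ξ):
  R: 123 − 1(93.6) = 29.4
  M: 145 − 1(93.6) = 51.4
  Q: 0 + 1(93.6) = 93.6
Total out = 29.4 + 51.4 + 93.6 = 174.4 mol/min.

174 mol/min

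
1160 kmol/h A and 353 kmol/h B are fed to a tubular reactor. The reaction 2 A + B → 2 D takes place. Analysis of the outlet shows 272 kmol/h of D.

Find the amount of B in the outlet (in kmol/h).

217 kmol/h

For D: n = n₀ + 2ξ → 272 = 0 + 2ξ, giving ξ = 136 kmol/h.
Outlet amounts (n = n₀ + ν ξ):
  A: 1160 − 2(136) = 888
  B: 353 − 1(136) = 217
  D: 0 + 2(136) = 272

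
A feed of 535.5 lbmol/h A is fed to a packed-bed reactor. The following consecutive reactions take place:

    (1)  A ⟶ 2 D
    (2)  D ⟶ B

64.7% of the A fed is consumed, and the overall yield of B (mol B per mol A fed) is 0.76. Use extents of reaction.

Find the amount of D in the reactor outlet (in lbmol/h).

286 lbmol/h

Conversion of A: A consumed = 1ξ₁ = 0.647 × 535.5 → ξ₁ = 346.5 lbmol/h.
Yield of B: 1ξ₂ / 535.5 = 0.76 → ξ₂ = 407 lbmol/h.
Outlet amounts (n = n₀ + Σ ν·ξ):
  A: 535.5 − 1(346.5) = 189
  D: 0 + 2(346.5) − 1(407) = 286
  B: 0 + 1(407) = 407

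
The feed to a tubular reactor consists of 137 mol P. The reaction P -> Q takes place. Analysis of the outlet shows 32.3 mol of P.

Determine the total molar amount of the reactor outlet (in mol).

For P: n = n₀ − 1ξ → 32.3 = 137 − 1ξ, giving ξ = 104.7 mol.
Outlet amounts (n = n₀ + ν ξ):
  P: 137 − 1(104.7) = 32.3
  Q: 0 + 1(104.7) = 104.7
Total out = 32.3 + 104.7 = 137 mol.

137 mol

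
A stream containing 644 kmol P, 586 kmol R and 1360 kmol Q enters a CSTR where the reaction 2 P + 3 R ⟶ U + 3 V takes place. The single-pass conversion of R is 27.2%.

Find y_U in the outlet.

0.0209

R reacted = 0.272 × 586 = 159.4 kmol; ν_R = −3, so ξ = 159.4/3 = 53.13 kmol.
Outlet amounts (n = n₀ + ν ξ):
  P: 644 − 2(53.13) = 537.7
  R: 586 − 3(53.13) = 426.6
  U: 0 + 1(53.13) = 53.13
  V: 0 + 3(53.13) = 159.4
  Q: 1360 (inert)
Total out = 2537 kmol; y_U = 53.13 / 2537 = 0.02094.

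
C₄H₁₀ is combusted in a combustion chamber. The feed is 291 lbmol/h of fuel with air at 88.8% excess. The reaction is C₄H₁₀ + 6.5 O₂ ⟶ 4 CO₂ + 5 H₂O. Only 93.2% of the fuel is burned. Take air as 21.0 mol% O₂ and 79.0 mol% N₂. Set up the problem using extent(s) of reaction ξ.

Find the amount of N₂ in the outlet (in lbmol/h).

13400 lbmol/h

Stoichiometric O₂ = 6.5 × 291 = 1892 lbmol/h; O₂ fed = 1892 × 1.888 = 3571 lbmol/h.
N₂ fed = 3571 × 79/21 = 13430 lbmol/h.
Fuel reacted = 0.932 × 291 → ξ = 271.2 lbmol/h.
Outlet (n = n₀ + ν ξ):
  C₄H₁₀: 291 − 1(271.2) = 19.79
  O₂: 3571 − 6.5(271.2) = 1808
  N₂: 13430 (inert)
  CO₂: 0 + 4(271.2) = 1085
  H₂O: 0 + 5(271.2) = 1356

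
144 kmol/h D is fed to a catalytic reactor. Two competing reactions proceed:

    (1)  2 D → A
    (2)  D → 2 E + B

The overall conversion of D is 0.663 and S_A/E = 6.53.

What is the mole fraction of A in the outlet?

0.438

Conversion of D: D consumed = 0.663 × 144 = 95.47 kmol/h = 2ξ₁ + 1ξ₂.
Selectivity: 1ξ₁ / (2ξ₂) = 6.53 → ξ₁ = 13.06 ξ₂.
Substitute: (2·13.06 + 1) ξ₂ = 95.47 → ξ₂ = 3.52 kmol/h, ξ₁ = 45.98 kmol/h.
Outlet amounts (n = n₀ + Σ ν·ξ):
  D: 144 − 2(45.98) − 1(3.52) = 48.53
  A: 0 + 1(45.98) = 45.98
  E: 0 + 2(3.52) = 7.041
  B: 0 + 1(3.52) = 3.52
Total out = 105.1 kmol/h; y_A = 45.98 / 105.1 = 0.4376.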